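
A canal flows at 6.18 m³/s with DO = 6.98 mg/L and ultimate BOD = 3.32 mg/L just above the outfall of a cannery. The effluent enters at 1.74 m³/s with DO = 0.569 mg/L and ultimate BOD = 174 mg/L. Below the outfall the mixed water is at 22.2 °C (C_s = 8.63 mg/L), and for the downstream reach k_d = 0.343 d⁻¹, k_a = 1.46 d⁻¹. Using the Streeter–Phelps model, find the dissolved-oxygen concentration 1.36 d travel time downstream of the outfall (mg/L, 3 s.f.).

Mixed DO = (6.18×6.98 + 1.74×0.569)/(6.18+1.74) = 44.13/7.920 = 5.572 mg/L.
Mixed L₀ = (6.18×3.32 + 1.74×174)/(7.920) = 323.3/7.920 = 40.82 mg/L.
Initial deficit D₀ = C_s − DO₀ = 8.63 − 5.572 = 3.058 mg/L.
D(1.36) = [0.343×40.82/(1.46−0.343)](e^(−0.343×1.36) − e^(−1.46×1.36)) + 3.058 e^(−1.46×1.36)
= 12.53 × (0.6272 − 0.1373) + 3.058 × 0.1373 = 6.560 mg/L.
DO = 8.63 − 6.560 = 2.070 mg/L.

DO ≈ 2.07 mg/L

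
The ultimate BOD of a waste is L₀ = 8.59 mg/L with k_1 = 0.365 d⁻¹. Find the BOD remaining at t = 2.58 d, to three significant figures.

L_t = L₀ e^(−k_1 t) = 8.59 × e^(−0.365×2.58) = 8.59 × 0.3900 = 3.350 mg/L.

L ≈ 3.35 mg/L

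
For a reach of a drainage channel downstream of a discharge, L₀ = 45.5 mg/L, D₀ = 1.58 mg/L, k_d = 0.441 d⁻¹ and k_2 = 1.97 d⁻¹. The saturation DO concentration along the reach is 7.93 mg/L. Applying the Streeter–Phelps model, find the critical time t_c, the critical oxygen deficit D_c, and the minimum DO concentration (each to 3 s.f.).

With k_2/k_d = 4.467 and 1 − D₀(k_2−k_d)/(k_d L₀) = 0.8796,
t_c = ln(4.467 × 0.8796) / (1.97 − 0.441) = ln(3.929) / 1.529 = 1.368/1.529 = 0.8950 d.
L(t_c) = L₀ e^(−k_d t_c) = 45.5 × 0.6739 = 30.66 mg/L, and at the critical point k_2 D_c = k_d L, so D_c = (0.441/1.97) × 30.66 = 6.864 mg/L.
Minimum DO = C_s − D_c = 7.93 − 6.864 = 1.066 mg/L.

t_c ≈ 0.895 d; D_c ≈ 6.86 mg/L; min DO ≈ 1.07 mg/L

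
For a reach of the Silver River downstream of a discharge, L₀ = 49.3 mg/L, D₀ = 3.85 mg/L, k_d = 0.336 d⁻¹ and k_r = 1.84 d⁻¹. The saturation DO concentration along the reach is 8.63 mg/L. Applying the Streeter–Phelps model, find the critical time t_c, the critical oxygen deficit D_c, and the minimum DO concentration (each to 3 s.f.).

t_c ≈ 0.845 d; D_c ≈ 6.78 mg/L; min DO ≈ 1.85 mg/L

t_c = [1/(k_r−k_d)] ln[(k_r/k_d)(1 − D₀(k_r−k_d)/(k_d L₀))]
= [1/(1.84−0.336)] ln[(1.84/0.336)(1 − 3.85×1.504/(0.336×49.3))]
= (1/1.504) ln[5.476 × 0.6504] = 0.6649 × ln(3.562) = 0.6649 × 1.270 = 0.8446 d.
L(t_c) = L₀ e^(−k_d t_c) = 49.3 × 0.7529 = 37.12 mg/L, and at the critical point k_r D_c = k_d L, so D_c = (0.336/1.84) × 37.12 = 6.778 mg/L.
Minimum DO = C_s − D_c = 8.63 − 6.778 = 1.852 mg/L.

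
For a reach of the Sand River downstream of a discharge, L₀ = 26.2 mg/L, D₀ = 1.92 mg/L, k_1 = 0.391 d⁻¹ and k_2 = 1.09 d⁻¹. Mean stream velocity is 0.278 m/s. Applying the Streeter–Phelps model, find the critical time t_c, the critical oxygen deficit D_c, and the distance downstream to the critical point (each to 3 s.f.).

At the critical point dD/dt = 0, so k_1 L₀ e^(−k_1 t) = k_2 D. Substituting D(t) from the Streeter–Phelps equation and solving for t gives
t_c = ln[(k_2/k_1)(1 − D₀(k_2−k_1)/(k_1 L₀))] / (k_2−k_1).
Here k_2−k_1 = 0.6990 d⁻¹ and 1 − D₀(k_2−k_1)/(k_1 L₀) = 1 − 1.92×0.6990/(0.391×26.2) = 0.8690, so
t_c = ln(2.788 × 0.8690) / 0.6990 = 0.8848 / 0.6990 = 1.266 d.
L(t_c) = L₀ e^(−k_1 t_c) = 26.2 × 0.6096 = 15.97 mg/L, and at the critical point k_2 D_c = k_1 L, so D_c = (0.391/1.09) × 15.97 = 5.729 mg/L.
x_c = v t_c = 0.278 m/s × 1.266 d × 86400 s/d = 30400 m ≈ 30.4 km.

t_c ≈ 1.27 d; D_c ≈ 5.73 mg/L; x_c ≈ 30.4 km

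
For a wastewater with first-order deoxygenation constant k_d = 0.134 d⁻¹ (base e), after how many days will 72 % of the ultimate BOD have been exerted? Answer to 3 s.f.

t ≈ 9.50 d

y/L₀ = 1 − e^(−k_d t) = 0.72 ⇒ e^(−k_d t) = 0.280
t = −ln(0.280) / 0.134 = 1.273 / 0.134 = 9.500 d.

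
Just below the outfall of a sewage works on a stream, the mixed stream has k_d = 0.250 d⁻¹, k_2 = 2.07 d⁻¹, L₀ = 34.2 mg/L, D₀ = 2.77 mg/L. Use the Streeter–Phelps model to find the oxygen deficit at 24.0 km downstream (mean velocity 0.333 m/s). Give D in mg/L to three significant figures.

D ≈ 3.47 mg/L

Travel time t = x/v = 24.0 km / (0.333 m/s) = 24000 m / 0.333 m/s = 72070 s = 0.8342 d.
k_d L₀/(k_2−k_d) = 0.250×34.2/(2.07−0.250) = 8.550/1.820 = 4.698 mg/L.
e^(−k_d t) = e^(−0.250×0.8342) = 0.8118; e^(−k_2 t) = e^(−2.07×0.8342) = 0.1779.
D = 4.698 × (0.8118 − 0.1779) + 2.77 × 0.1779 = 2.978 + 0.4927 = 3.471 mg/L.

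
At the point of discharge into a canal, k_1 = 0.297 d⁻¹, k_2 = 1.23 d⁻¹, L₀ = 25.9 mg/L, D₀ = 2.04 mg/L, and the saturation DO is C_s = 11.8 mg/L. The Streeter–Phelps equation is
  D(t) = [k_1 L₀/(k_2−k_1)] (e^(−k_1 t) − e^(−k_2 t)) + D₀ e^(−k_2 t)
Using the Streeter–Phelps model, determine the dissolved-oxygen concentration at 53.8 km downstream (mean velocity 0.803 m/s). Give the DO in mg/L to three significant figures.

Travel time t = x/v = 53.8 km / (0.803 m/s) = 53800 m / 0.803 m/s = 67000 s = 0.7754 d.
k_1 L₀/(k_2−k_1) = 0.297×25.9/(1.23−0.297) = 7.692/0.9330 = 8.245 mg/L.
e^(−k_1 t) = e^(−0.297×0.7754) = 0.7943; e^(−k_2 t) = e^(−1.23×0.7754) = 0.3853.
D = 8.245 × (0.7943 − 0.3853) + 2.04 × 0.3853 = 3.372 + 0.7860 = 4.158 mg/L.
DO = C_s − D = 11.8 − 4.158 = 7.642 mg/L.

DO ≈ 7.64 mg/L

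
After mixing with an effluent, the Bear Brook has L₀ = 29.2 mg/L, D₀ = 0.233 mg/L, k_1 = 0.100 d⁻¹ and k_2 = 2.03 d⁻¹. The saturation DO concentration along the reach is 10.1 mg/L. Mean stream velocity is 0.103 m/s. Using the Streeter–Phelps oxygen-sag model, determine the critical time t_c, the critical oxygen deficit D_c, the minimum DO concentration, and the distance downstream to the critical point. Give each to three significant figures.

With k_2/k_1 = 20.30 and 1 − D₀(k_2−k_1)/(k_1 L₀) = 0.8460,
t_c = ln(20.30 × 0.8460) / (2.03 − 0.100) = ln(17.17) / 1.930 = 2.843/1.930 = 1.473 d.
L(t_c) = L₀ e^(−k_1 t_c) = 29.2 × 0.8630 = 25.20 mg/L, and at the critical point k_2 D_c = k_1 L, so D_c = (0.100/2.03) × 25.20 = 1.241 mg/L.
Minimum DO = C_s − D_c = 10.1 − 1.241 = 8.859 mg/L.
x_c = v t_c = 0.103 m/s × 1.473 d × 86400 s/d = 13110 m ≈ 13.1 km.

t_c ≈ 1.47 d; D_c ≈ 1.24 mg/L; min DO ≈ 8.86 mg/L; x_c ≈ 13.1 km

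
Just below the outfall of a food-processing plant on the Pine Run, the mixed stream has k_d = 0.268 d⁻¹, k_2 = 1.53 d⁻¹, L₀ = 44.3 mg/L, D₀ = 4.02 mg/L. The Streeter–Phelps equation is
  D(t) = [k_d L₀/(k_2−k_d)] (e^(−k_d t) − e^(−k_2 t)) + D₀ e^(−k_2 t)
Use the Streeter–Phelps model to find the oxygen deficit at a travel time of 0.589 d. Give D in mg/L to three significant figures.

k_d L₀/(k_2−k_d) = 0.268×44.3/(1.53−0.268) = 11.87/1.262 = 9.408 mg/L.
e^(−k_d t) = e^(−0.268×0.5890) = 0.8540; e^(−k_2 t) = e^(−1.53×0.5890) = 0.4061.
D = 9.408 × (0.8540 − 0.4061) + 4.02 × 0.4061 = 4.213 + 1.632 = 5.846 mg/L.

D ≈ 5.85 mg/L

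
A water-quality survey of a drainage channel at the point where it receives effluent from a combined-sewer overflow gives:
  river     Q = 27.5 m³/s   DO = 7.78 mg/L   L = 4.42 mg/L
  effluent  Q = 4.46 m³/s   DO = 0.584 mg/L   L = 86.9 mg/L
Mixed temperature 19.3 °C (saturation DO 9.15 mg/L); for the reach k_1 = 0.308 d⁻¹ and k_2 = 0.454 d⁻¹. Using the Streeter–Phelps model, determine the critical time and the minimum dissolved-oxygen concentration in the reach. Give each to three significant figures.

Mixed DO = (27.5×7.78 + 4.46×0.584)/(27.5+4.46) = 216.6/31.96 = 6.776 mg/L.
Mixed L₀ = (27.5×4.42 + 4.46×86.9)/(31.96) = 509.1/31.96 = 15.93 mg/L.
Initial deficit D₀ = C_s − DO₀ = 9.15 − 6.776 = 2.374 mg/L.
t_c = (1/0.1460) ln[(0.454/0.308)(1 − 2.374×0.1460/(0.308×15.93))] = 6.849 × ln(1.370) = 2.156 d.
D_c = (0.308/0.454) × 15.93 × e^(−0.308×2.156) = 0.6784 × 15.93 × 0.5148 = 5.564 mg/L.
Minimum DO = 9.15 − 5.564 = 3.586 mg/L.

t_c ≈ 2.16 d; minimum DO ≈ 3.59 mg/L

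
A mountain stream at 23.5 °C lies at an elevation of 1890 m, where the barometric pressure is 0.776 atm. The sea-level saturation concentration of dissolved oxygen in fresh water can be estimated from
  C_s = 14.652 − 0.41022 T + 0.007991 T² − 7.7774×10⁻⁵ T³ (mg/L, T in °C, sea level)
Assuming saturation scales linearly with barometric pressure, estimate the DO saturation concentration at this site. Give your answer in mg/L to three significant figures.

At sea level: C_s = 14.652 − 0.41022×23.5 + 0.007991×23.5² − 7.7774×10⁻⁵×23.5³ = 8.416 mg/L.
Pressure correction: C_s' = 8.416 × 0.776 = 6.530 mg/L.

C_s ≈ 6.53 mg/L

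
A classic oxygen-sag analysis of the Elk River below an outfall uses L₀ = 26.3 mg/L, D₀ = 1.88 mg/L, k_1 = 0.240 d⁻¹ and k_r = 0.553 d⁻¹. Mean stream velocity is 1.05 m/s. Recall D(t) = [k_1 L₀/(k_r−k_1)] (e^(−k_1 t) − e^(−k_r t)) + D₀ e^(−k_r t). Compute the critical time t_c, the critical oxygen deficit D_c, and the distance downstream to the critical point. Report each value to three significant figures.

t_c ≈ 2.35 d; D_c ≈ 6.49 mg/L; x_c ≈ 214 km

t_c = [1/(k_r−k_1)] ln[(k_r/k_1)(1 − D₀(k_r−k_1)/(k_1 L₀))]
= [1/(0.553−0.240)] ln[(0.553/0.240)(1 − 1.88×0.3130/(0.240×26.3))]
= (1/0.3130) ln[2.304 × 0.9068] = 3.195 × ln(2.089) = 3.195 × 0.7369 = 2.354 d.
D_c = (k_1/k_r) L₀ e^(−k_1 t_c) = (0.240/0.553) × 26.3 × e^(−0.240×2.354) = 0.4340 × 26.3 × 0.5684 = 6.487 mg/L.
x_c = v t_c = 1.05 m/s × 2.354 d × 86400 s/d = 213600 m ≈ 214 km.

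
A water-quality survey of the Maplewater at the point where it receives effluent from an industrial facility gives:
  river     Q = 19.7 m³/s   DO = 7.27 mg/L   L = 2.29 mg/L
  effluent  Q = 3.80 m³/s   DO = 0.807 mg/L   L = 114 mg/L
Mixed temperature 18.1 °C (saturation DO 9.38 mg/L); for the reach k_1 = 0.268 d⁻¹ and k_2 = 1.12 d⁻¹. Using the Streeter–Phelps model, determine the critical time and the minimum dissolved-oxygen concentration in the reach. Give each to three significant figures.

Mixed DO = (19.7×7.27 + 3.80×0.807)/(19.7+3.80) = 146.3/23.50 = 6.225 mg/L.
Mixed L₀ = (19.7×2.29 + 3.80×114)/(23.50) = 478.3/23.50 = 20.35 mg/L.
Initial deficit D₀ = C_s − DO₀ = 9.38 − 6.225 = 3.155 mg/L.
t_c = (1/0.8520) ln[(1.12/0.268)(1 − 3.155×0.8520/(0.268×20.35))] = 1.174 × ln(2.120) = 0.8817 d.
D_c = (0.268/1.12) × 20.35 × e^(−0.268×0.8817) = 0.2393 × 20.35 × 0.7895 = 3.845 mg/L.
Minimum DO = 9.38 − 3.845 = 5.535 mg/L.

t_c ≈ 0.882 d; minimum DO ≈ 5.53 mg/L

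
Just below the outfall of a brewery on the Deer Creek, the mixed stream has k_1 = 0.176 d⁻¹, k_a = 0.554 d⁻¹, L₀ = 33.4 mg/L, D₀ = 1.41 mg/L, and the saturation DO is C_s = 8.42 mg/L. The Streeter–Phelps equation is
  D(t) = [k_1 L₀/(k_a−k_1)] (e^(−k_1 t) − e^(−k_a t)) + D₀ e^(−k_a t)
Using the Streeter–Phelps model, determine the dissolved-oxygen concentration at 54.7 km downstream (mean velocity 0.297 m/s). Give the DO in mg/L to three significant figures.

Travel time t = x/v = 54.7 km / (0.297 m/s) = 54700 m / 0.297 m/s = 184200 s = 2.132 d.
k_1 L₀/(k_a−k_1) = 0.176×33.4/(0.554−0.176) = 5.878/0.3780 = 15.55 mg/L.
e^(−k_1 t) = e^(−0.176×2.132) = 0.6872; e^(−k_a t) = e^(−0.554×2.132) = 0.3070.
D = 15.55 × (0.6872 − 0.3070) + 1.41 × 0.3070 = 5.912 + 0.4329 = 6.345 mg/L.
DO = C_s − D = 8.42 − 6.345 = 2.075 mg/L.

DO ≈ 2.07 mg/L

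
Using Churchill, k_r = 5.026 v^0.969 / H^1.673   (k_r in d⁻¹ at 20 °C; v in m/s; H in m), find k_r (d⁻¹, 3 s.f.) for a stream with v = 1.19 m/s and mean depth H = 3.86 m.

k_r ≈ 0.621 d⁻¹

k_r = 5.026 × 1.19^0.969 / 3.86^1.673 = 5.026 × 1.184 / 9.580 = 0.6210 d⁻¹.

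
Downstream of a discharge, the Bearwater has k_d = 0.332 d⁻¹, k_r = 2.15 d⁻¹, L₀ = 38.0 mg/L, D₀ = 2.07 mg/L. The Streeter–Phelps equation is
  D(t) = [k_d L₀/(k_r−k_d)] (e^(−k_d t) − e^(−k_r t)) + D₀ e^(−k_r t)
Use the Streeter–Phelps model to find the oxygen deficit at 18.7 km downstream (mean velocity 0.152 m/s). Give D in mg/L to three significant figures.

Travel time t = x/v = 18.7 km / (0.152 m/s) = 18700 m / 0.152 m/s = 123000 s = 1.424 d.
k_d L₀/(k_r−k_d) = 0.332×38.0/(2.15−0.332) = 12.62/1.818 = 6.939 mg/L.
e^(−k_d t) = e^(−0.332×1.424) = 0.6233; e^(−k_r t) = e^(−2.15×1.424) = 0.04682.
D = 6.939 × (0.6233 − 0.04682) + 2.07 × 0.04682 = 4.000 + 0.09692 = 4.097 mg/L.

D ≈ 4.10 mg/L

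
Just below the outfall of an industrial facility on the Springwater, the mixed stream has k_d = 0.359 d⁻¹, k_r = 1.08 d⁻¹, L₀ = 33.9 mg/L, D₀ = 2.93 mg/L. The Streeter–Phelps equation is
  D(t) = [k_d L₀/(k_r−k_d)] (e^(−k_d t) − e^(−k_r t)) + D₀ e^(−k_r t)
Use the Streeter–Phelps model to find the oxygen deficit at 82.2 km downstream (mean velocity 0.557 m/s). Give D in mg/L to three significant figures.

Travel time t = x/v = 82.2 km / (0.557 m/s) = 82200 m / 0.557 m/s = 147600 s = 1.708 d.
k_d L₀/(k_r−k_d) = 0.359×33.9/(1.08−0.359) = 12.17/0.7210 = 16.88 mg/L.
e^(−k_d t) = e^(−0.359×1.708) = 0.5416; e^(−k_r t) = e^(−1.08×1.708) = 0.1581.
D = 16.88 × (0.5416 − 0.1581) + 2.93 × 0.1581 = 6.474 + 0.4632 = 6.937 mg/L.

D ≈ 6.94 mg/L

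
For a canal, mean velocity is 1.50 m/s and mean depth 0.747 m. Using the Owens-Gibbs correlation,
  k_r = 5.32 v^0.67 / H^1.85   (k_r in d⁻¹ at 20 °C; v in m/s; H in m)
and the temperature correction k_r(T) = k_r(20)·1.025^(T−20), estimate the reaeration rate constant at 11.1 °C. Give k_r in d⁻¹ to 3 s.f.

k_r(20) = 5.32 × 1.50^0.67 / 0.747^1.85 = 5.32 × 1.312 / 0.5830 = 11.97 d⁻¹.
k_r(11.1) = 11.97 × 1.025^(11.1−20) = 11.97 × 0.8027 = 9.612 d⁻¹.

k_r ≈ 9.61 d⁻¹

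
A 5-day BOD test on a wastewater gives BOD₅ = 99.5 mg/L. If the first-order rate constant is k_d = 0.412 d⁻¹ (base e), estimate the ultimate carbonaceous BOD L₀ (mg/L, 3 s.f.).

BOD₅ = L₀(1 − e^(−5k_d)) ⇒ L₀ = BOD₅ / (1 − e^(−5×0.412))
= 99.5 / (1 − 0.1275) = 99.5 / 0.8725 = 114.0 mg/L.

L₀ ≈ 114 mg/L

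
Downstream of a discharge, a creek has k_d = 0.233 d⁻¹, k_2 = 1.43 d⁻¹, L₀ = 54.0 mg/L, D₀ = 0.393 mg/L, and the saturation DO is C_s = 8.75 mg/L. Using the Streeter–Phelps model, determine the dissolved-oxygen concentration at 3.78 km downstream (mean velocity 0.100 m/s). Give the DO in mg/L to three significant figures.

DO ≈ 4.67 mg/L

Travel time t = x/v = 3.78 km / (0.100 m/s) = 3780 m / 0.100 m/s = 37800 s = 0.4375 d.
k_d L₀/(k_2−k_d) = 0.233×54.0/(1.43−0.233) = 12.58/1.197 = 10.51 mg/L.
e^(−k_d t) = e^(−0.233×0.4375) = 0.9031; e^(−k_2 t) = e^(−1.43×0.4375) = 0.5349.
D = 10.51 × (0.9031 − 0.5349) + 0.393 × 0.5349 = 3.870 + 0.2102 = 4.080 mg/L.
DO = C_s − D = 8.75 − 4.080 = 4.670 mg/L.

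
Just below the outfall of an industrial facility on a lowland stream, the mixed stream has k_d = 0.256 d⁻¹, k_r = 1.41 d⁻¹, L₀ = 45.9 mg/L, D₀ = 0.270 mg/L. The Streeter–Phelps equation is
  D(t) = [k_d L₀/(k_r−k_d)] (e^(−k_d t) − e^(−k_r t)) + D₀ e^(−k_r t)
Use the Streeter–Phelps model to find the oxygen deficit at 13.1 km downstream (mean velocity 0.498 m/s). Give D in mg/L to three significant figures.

D ≈ 2.97 mg/L

Travel time t = x/v = 13.1 km / (0.498 m/s) = 13100 m / 0.498 m/s = 26310 s = 0.3045 d.
k_d L₀/(k_r−k_d) = 0.256×45.9/(1.41−0.256) = 11.75/1.154 = 10.18 mg/L.
e^(−k_d t) = e^(−0.256×0.3045) = 0.9250; e^(−k_r t) = e^(−1.41×0.3045) = 0.6510.
D = 10.18 × (0.9250 − 0.6510) + 0.270 × 0.6510 = 2.790 + 0.1758 = 2.966 mg/L.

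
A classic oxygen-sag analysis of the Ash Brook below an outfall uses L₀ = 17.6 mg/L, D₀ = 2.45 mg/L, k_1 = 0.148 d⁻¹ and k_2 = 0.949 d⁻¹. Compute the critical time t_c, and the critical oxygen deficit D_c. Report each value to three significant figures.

t_c ≈ 0.572 d; D_c ≈ 2.52 mg/L

At the critical point dD/dt = 0, so k_1 L₀ e^(−k_1 t) = k_2 D. Substituting D(t) from the Streeter–Phelps equation and solving for t gives
t_c = ln[(k_2/k_1)(1 − D₀(k_2−k_1)/(k_1 L₀))] / (k_2−k_1).
Here k_2−k_1 = 0.8010 d⁻¹ and 1 − D₀(k_2−k_1)/(k_1 L₀) = 1 − 2.45×0.8010/(0.148×17.6) = 0.2466, so
t_c = ln(6.412 × 0.2466) / 0.8010 = 0.4582 / 0.8010 = 0.5721 d.
D_c = (k_1/k_2) L₀ e^(−k_1 t_c) = (0.148/0.949) × 17.6 × e^(−0.148×0.5721) = 0.1560 × 17.6 × 0.9188 = 2.522 mg/L.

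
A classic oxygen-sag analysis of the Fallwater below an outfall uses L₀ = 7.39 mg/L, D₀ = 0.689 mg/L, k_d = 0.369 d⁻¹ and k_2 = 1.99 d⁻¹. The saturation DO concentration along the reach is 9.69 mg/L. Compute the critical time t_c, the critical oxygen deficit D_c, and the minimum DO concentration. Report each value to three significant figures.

t_c ≈ 0.714 d; D_c ≈ 1.05 mg/L; min DO ≈ 8.64 mg/L

At the critical point dD/dt = 0, so k_d L₀ e^(−k_d t) = k_2 D. Substituting D(t) from the Streeter–Phelps equation and solving for t gives
t_c = ln[(k_2/k_d)(1 − D₀(k_2−k_d)/(k_d L₀))] / (k_2−k_d).
Here k_2−k_d = 1.621 d⁻¹ and 1 − D₀(k_2−k_d)/(k_d L₀) = 1 − 0.689×1.621/(0.369×7.39) = 0.5904, so
t_c = ln(5.393 × 0.5904) / 1.621 = 1.158 / 1.621 = 0.7145 d.
L(t_c) = L₀ e^(−k_d t_c) = 7.39 × 0.7682 = 5.677 mg/L, and at the critical point k_2 D_c = k_d L, so D_c = (0.369/1.99) × 5.677 = 1.053 mg/L.
Minimum DO = C_s − D_c = 9.69 − 1.053 = 8.637 mg/L.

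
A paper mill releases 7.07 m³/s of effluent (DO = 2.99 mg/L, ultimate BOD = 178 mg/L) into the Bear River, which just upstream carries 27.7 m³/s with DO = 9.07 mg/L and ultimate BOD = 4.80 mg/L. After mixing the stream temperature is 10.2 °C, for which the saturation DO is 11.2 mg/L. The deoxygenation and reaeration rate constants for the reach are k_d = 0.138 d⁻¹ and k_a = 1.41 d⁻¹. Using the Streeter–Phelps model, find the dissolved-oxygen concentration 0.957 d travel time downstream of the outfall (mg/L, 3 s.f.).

DO ≈ 7.65 mg/L

Mixed DO = (27.7×9.07 + 7.07×2.99)/(27.7+7.07) = 272.4/34.77 = 7.834 mg/L.
Mixed L₀ = (27.7×4.80 + 7.07×178)/(34.77) = 1391/34.77 = 40.02 mg/L.
Initial deficit D₀ = C_s − DO₀ = 11.2 − 7.834 = 3.366 mg/L.
D(0.957) = [0.138×40.02/(1.41−0.138)](e^(−0.138×0.957) − e^(−1.41×0.957)) + 3.366 e^(−1.41×0.957)
= 4.342 × (0.8763 − 0.2594) + 3.366 × 0.2594 = 3.551 mg/L.
DO = 11.2 − 3.551 = 7.649 mg/L.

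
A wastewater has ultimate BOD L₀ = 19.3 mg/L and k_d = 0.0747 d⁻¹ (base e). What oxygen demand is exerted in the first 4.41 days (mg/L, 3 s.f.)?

y_t = L₀(1 − e^(−k_d t)) = 19.3 × (1 − e^(−0.0747×4.41))
= 19.3 × (1 − 0.7193) = 19.3 × 0.2807 = 5.417 mg/L.

y ≈ 5.42 mg/L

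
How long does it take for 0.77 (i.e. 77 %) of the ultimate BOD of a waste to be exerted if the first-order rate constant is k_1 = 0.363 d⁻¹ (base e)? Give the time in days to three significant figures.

t ≈ 4.05 d

y/L₀ = 1 − e^(−k_1 t) = 0.77 ⇒ e^(−k_1 t) = 0.230
t = −ln(0.230) / 0.363 = 1.470 / 0.363 = 4.049 d.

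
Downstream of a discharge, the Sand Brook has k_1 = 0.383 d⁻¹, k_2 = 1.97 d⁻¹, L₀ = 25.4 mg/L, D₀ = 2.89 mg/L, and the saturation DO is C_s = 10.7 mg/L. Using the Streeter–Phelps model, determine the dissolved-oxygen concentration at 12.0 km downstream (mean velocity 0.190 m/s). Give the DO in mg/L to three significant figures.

DO ≈ 6.83 mg/L

Travel time t = x/v = 12.0 km / (0.190 m/s) = 12000 m / 0.190 m/s = 63160 s = 0.7310 d.
k_1 L₀/(k_2−k_1) = 0.383×25.4/(1.97−0.383) = 9.728/1.587 = 6.130 mg/L.
e^(−k_1 t) = e^(−0.383×0.7310) = 0.7558; e^(−k_2 t) = e^(−1.97×0.7310) = 0.2369.
D = 6.130 × (0.7558 − 0.2369) + 2.89 × 0.2369 = 3.181 + 0.6847 = 3.865 mg/L.
DO = C_s − D = 10.7 − 3.865 = 6.835 mg/L.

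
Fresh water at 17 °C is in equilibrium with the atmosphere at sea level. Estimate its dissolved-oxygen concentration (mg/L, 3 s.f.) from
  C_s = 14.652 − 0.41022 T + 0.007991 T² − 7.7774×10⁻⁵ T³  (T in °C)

C_s = 14.652 − 0.41022×17 + 0.007991×17² − 7.7774×10⁻⁵×17³ = 9.606 mg/L.

C_s ≈ 9.61 mg/L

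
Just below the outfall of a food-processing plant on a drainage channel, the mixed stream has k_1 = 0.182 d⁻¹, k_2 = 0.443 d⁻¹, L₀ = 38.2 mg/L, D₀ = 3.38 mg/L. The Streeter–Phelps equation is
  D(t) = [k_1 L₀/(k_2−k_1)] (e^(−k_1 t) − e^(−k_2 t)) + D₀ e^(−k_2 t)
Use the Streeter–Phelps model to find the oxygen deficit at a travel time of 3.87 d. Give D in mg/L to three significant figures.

D ≈ 8.98 mg/L

k_1 L₀/(k_2−k_1) = 0.182×38.2/(0.443−0.182) = 6.952/0.2610 = 26.64 mg/L.
e^(−k_1 t) = e^(−0.182×3.870) = 0.4944; e^(−k_2 t) = e^(−0.443×3.870) = 0.1801.
D = 26.64 × (0.4944 − 0.1801) + 3.38 × 0.1801 = 8.374 + 0.6086 = 8.983 mg/L.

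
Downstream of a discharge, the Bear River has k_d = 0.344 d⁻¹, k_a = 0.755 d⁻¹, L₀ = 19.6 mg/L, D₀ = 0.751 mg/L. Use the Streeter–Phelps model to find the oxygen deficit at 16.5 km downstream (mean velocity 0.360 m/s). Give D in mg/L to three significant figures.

Travel time t = x/v = 16.5 km / (0.360 m/s) = 16500 m / 0.360 m/s = 45830 s = 0.5305 d.
k_d L₀/(k_a−k_d) = 0.344×19.6/(0.755−0.344) = 6.742/0.4110 = 16.40 mg/L.
e^(−k_d t) = e^(−0.344×0.5305) = 0.8332; e^(−k_a t) = e^(−0.755×0.5305) = 0.6700.
D = 16.40 × (0.8332 − 0.6700) + 0.751 × 0.6700 = 2.678 + 0.5032 = 3.181 mg/L.

D ≈ 3.18 mg/L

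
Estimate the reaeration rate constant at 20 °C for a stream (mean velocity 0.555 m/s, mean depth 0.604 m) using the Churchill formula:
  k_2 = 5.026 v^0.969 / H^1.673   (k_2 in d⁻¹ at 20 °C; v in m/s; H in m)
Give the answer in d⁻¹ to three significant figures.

k_2 = 5.026 × 0.555^0.969 / 0.604^1.673 = 5.026 × 0.5652 / 0.4302 = 6.603 d⁻¹.

k_2 ≈ 6.60 d⁻¹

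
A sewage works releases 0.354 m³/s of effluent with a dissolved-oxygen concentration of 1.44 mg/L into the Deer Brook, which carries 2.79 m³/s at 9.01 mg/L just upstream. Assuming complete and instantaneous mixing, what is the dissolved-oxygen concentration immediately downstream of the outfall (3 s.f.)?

8.16 mg/L

Flow-weighted mixing: C = (Q_r C_r + Q_w C_w)/(Q_r + Q_w)
= (2.79×9.01 + 0.354×1.44)/(2.79 + 0.354) = 25.65/3.144 = 8.158 mg/L.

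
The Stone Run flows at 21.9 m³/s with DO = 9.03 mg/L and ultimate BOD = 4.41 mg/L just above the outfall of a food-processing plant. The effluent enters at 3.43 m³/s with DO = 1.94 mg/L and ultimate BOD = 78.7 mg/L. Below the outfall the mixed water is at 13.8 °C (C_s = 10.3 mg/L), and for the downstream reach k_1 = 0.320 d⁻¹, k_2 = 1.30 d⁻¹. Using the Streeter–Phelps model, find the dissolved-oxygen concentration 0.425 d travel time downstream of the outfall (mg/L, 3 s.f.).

Mixed DO = (21.9×9.03 + 3.43×1.94)/(21.9+3.43) = 204.4/25.33 = 8.070 mg/L.
Mixed L₀ = (21.9×4.41 + 3.43×78.7)/(25.33) = 366.5/25.33 = 14.47 mg/L.
Initial deficit D₀ = C_s − DO₀ = 10.3 − 8.070 = 2.230 mg/L.
D(0.425) = [0.320×14.47/(1.30−0.320)](e^(−0.320×0.425) − e^(−1.30×0.425)) + 2.230 e^(−1.30×0.425)
= 4.725 × (0.8728 − 0.5755) + 2.230 × 0.5755 = 2.688 mg/L.
DO = 10.3 − 2.688 = 7.612 mg/L.

DO ≈ 7.61 mg/L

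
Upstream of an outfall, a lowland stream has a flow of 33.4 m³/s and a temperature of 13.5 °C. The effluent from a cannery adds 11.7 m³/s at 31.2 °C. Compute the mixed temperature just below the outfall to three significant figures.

Flow-weighted mixing: C = (Q_r C_r + Q_w C_w)/(Q_r + Q_w)
= (33.4×13.5 + 11.7×31.2)/(33.4 + 11.7) = 815.9/45.10 = 18.09 °C.

18.1 °C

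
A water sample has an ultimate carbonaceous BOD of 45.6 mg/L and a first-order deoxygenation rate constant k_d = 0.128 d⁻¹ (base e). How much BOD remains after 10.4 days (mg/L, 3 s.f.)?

L_t = L₀ e^(−k_d t) = 45.6 × e^(−0.128×10.4) = 45.6 × 0.2642 = 12.05 mg/L.

L ≈ 12.0 mg/L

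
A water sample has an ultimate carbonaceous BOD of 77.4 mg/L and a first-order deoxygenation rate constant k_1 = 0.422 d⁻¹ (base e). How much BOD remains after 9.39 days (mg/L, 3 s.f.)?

L ≈ 1.47 mg/L

L_t = L₀ e^(−k_1 t) = 77.4 × e^(−0.422×9.39) = 77.4 × 0.01901 = 1.472 mg/L.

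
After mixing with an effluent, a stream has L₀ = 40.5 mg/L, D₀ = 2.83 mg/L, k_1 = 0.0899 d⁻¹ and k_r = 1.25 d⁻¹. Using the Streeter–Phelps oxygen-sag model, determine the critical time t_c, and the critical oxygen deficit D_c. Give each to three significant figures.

t_c ≈ 0.269 d; D_c ≈ 2.84 mg/L

t_c = [1/(k_r−k_1)] ln[(k_r/k_1)(1 − D₀(k_r−k_1)/(k_1 L₀))]
= [1/(1.25−0.0899)] ln[(1.25/0.0899)(1 − 2.83×1.160/(0.0899×40.5))]
= (1/1.160) ln[13.90 × 0.09829] = 0.8620 × ln(1.367) = 0.8620 × 0.3124 = 0.2693 d.
L(t_c) = L₀ e^(−k_1 t_c) = 40.5 × 0.9761 = 39.53 mg/L, and at the critical point k_r D_c = k_1 L, so D_c = (0.0899/1.25) × 39.53 = 2.843 mg/L.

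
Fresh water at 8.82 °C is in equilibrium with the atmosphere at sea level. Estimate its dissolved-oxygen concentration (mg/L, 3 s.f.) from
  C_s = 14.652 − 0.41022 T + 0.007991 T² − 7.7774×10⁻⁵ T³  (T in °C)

C_s = 14.652 − 0.41022×8.82 + 0.007991×8.82² − 7.7774×10⁻⁵×8.82³ = 11.60 mg/L.

C_s ≈ 11.6 mg/L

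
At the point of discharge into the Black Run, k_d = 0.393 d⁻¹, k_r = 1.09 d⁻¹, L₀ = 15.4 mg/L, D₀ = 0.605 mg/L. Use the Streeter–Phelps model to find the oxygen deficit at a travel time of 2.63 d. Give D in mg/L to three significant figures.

k_d L₀/(k_r−k_d) = 0.393×15.4/(1.09−0.393) = 6.052/0.6970 = 8.683 mg/L.
e^(−k_d t) = e^(−0.393×2.630) = 0.3557; e^(−k_r t) = e^(−1.09×2.630) = 0.05689.
D = 8.683 × (0.3557 − 0.05689) + 0.605 × 0.05689 = 2.595 + 0.03442 = 2.629 mg/L.

D ≈ 2.63 mg/L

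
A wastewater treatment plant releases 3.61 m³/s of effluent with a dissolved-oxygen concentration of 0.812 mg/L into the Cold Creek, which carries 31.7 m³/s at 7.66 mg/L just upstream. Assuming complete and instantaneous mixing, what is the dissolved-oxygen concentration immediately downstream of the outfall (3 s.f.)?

6.96 mg/L

Flow-weighted mixing: C = (Q_r C_r + Q_w C_w)/(Q_r + Q_w)
= (31.7×7.66 + 3.61×0.812)/(31.7 + 3.61) = 245.8/35.31 = 6.960 mg/L.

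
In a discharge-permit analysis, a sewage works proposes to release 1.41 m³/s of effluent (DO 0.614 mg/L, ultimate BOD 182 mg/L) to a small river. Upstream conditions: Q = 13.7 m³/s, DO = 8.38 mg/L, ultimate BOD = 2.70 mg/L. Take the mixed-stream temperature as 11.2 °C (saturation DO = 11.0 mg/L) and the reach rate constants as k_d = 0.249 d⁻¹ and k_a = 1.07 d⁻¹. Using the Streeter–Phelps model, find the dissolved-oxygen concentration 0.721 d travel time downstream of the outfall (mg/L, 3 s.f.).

Mixed DO = (13.7×8.38 + 1.41×0.614)/(13.7+1.41) = 115.7/15.11 = 7.655 mg/L.
Mixed L₀ = (13.7×2.70 + 1.41×182)/(15.11) = 293.6/15.11 = 19.43 mg/L.
Initial deficit D₀ = C_s − DO₀ = 11.0 − 7.655 = 3.345 mg/L.
D(0.721) = [0.249×19.43/(1.07−0.249)](e^(−0.249×0.721) − e^(−1.07×0.721)) + 3.345 e^(−1.07×0.721)
= 5.893 × (0.8357 − 0.4623) + 3.345 × 0.4623 = 3.747 mg/L.
DO = 11.0 − 3.747 = 7.253 mg/L.

DO ≈ 7.25 mg/L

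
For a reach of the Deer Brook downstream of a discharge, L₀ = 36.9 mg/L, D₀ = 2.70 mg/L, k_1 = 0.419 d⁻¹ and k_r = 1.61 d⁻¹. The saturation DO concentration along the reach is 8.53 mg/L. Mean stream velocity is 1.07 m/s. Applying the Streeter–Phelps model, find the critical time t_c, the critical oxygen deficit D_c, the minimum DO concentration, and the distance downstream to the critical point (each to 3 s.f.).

With k_r/k_1 = 3.842 and 1 − D₀(k_r−k_1)/(k_1 L₀) = 0.7920,
t_c = ln(3.842 × 0.7920) / (1.61 − 0.419) = ln(3.043) / 1.191 = 1.113/1.191 = 0.9345 d.
D_c = (k_1/k_r) L₀ e^(−k_1 t_c) = (0.419/1.61) × 36.9 × e^(−0.419×0.9345) = 0.2602 × 36.9 × 0.6760 = 6.492 mg/L.
Minimum DO = C_s − D_c = 8.53 − 6.492 = 2.038 mg/L.
x_c = v t_c = 1.07 m/s × 0.9345 d × 86400 s/d = 86390 m ≈ 86.4 km.

t_c ≈ 0.934 d; D_c ≈ 6.49 mg/L; min DO ≈ 2.04 mg/L; x_c ≈ 86.4 km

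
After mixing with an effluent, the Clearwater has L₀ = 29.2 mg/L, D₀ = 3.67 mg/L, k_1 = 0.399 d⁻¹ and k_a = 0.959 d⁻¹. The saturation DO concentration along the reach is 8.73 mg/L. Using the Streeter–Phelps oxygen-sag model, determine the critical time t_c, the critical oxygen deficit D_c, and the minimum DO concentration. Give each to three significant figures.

With k_a/k_1 = 2.404 and 1 − D₀(k_a−k_1)/(k_1 L₀) = 0.8236,
t_c = ln(2.404 × 0.8236) / (0.959 − 0.399) = ln(1.980) / 0.5600 = 0.6829/0.5600 = 1.219 d.
D_c = (k_1/k_a) L₀ e^(−k_1 t_c) = (0.399/0.959) × 29.2 × e^(−0.399×1.219) = 0.4161 × 29.2 × 0.6148 = 7.469 mg/L.
Minimum DO = C_s − D_c = 8.73 − 7.469 = 1.261 mg/L.

t_c ≈ 1.22 d; D_c ≈ 7.47 mg/L; min DO ≈ 1.26 mg/L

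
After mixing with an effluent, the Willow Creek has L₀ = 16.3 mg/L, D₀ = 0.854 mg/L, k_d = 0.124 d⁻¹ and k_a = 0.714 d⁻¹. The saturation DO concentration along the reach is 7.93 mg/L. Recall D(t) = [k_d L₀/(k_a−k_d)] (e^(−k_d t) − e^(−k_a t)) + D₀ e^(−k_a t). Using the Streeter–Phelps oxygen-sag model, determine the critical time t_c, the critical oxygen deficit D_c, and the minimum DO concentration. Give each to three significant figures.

t_c = [1/(k_a−k_d)] ln[(k_a/k_d)(1 − D₀(k_a−k_d)/(k_d L₀))]
= [1/(0.714−0.124)] ln[(0.714/0.124)(1 − 0.854×0.5900/(0.124×16.3))]
= (1/0.5900) ln[5.758 × 0.7507] = 1.695 × ln(4.323) = 1.695 × 1.464 = 2.481 d.
L(t_c) = L₀ e^(−k_d t_c) = 16.3 × 0.7352 = 11.98 mg/L, and at the critical point k_a D_c = k_d L, so D_c = (0.124/0.714) × 11.98 = 2.081 mg/L.
Minimum DO = C_s − D_c = 7.93 − 2.081 = 5.849 mg/L.

t_c ≈ 2.48 d; D_c ≈ 2.08 mg/L; min DO ≈ 5.85 mg/L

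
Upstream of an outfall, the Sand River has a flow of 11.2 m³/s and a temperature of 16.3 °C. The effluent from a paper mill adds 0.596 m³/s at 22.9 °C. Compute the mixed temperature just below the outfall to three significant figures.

16.6 °C

Flow-weighted mixing: C = (Q_r C_r + Q_w C_w)/(Q_r + Q_w)
= (11.2×16.3 + 0.596×22.9)/(11.2 + 0.596) = 196.2/11.80 = 16.63 °C.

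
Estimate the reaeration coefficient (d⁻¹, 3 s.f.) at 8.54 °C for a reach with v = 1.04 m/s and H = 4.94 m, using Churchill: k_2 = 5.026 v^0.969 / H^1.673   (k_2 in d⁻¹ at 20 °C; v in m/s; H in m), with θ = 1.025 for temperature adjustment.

k_2(20) = 5.026 × 1.04^0.969 / 4.94^1.673 = 5.026 × 1.039 / 14.47 = 0.3607 d⁻¹.
k_2(8.54) = 0.3607 × 1.025^(8.54−20) = 0.3607 × 0.7535 = 0.2718 d⁻¹.

k_2 ≈ 0.272 d⁻¹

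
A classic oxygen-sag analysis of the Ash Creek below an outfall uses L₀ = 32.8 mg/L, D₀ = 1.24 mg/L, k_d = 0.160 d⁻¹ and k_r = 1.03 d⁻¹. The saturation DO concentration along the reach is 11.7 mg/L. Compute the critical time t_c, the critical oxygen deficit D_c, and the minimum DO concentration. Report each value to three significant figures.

At the critical point dD/dt = 0, so k_d L₀ e^(−k_d t) = k_r D. Substituting D(t) from the Streeter–Phelps equation and solving for t gives
t_c = ln[(k_r/k_d)(1 − D₀(k_r−k_d)/(k_d L₀))] / (k_r−k_d).
Here k_r−k_d = 0.8700 d⁻¹ and 1 − D₀(k_r−k_d)/(k_d L₀) = 1 − 1.24×0.8700/(0.160×32.8) = 0.7944, so
t_c = ln(6.438 × 0.7944) / 0.8700 = 1.632 / 0.8700 = 1.876 d.
D_c = (k_d/k_r) L₀ e^(−k_d t_c) = (0.160/1.03) × 32.8 × e^(−0.160×1.876) = 0.1553 × 32.8 × 0.7407 = 3.774 mg/L.
Minimum DO = C_s − D_c = 11.7 − 3.774 = 7.926 mg/L.

t_c ≈ 1.88 d; D_c ≈ 3.77 mg/L; min DO ≈ 7.93 mg/L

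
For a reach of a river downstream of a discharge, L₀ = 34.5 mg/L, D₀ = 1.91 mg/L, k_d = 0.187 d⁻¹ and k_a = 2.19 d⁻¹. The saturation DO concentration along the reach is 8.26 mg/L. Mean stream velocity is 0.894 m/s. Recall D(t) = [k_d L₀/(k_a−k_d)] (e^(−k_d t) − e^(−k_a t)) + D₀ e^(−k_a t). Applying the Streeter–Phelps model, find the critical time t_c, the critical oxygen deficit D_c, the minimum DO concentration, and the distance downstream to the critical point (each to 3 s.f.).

t_c = [1/(k_a−k_d)] ln[(k_a/k_d)(1 − D₀(k_a−k_d)/(k_d L₀))]
= [1/(2.19−0.187)] ln[(2.19/0.187)(1 − 1.91×2.003/(0.187×34.5))]
= (1/2.003) ln[11.71 × 0.4070] = 0.4993 × ln(4.766) = 0.4993 × 1.562 = 0.7796 d.
L(t_c) = L₀ e^(−k_d t_c) = 34.5 × 0.8643 = 29.82 mg/L, and at the critical point k_a D_c = k_d L, so D_c = (0.187/2.19) × 29.82 = 2.546 mg/L.
Minimum DO = C_s − D_c = 8.26 − 2.546 = 5.714 mg/L.
x_c = v t_c = 0.894 m/s × 0.7796 d × 86400 s/d = 60220 m ≈ 60.2 km.

t_c ≈ 0.780 d; D_c ≈ 2.55 mg/L; min DO ≈ 5.71 mg/L; x_c ≈ 60.2 km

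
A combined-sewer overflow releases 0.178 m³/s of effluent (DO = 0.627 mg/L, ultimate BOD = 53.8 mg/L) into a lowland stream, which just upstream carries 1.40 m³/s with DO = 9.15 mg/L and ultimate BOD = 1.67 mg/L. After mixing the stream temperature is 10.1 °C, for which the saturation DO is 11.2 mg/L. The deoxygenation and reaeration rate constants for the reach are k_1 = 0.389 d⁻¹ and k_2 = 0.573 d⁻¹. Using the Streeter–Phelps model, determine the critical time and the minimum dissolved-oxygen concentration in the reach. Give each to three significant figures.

t_c ≈ 0.969 d; minimum DO ≈ 7.68 mg/L

Mixed DO = (1.40×9.15 + 0.178×0.627)/(1.40+0.178) = 12.92/1.578 = 8.189 mg/L.
Mixed L₀ = (1.40×1.67 + 0.178×53.8)/(1.578) = 11.91/1.578 = 7.550 mg/L.
Initial deficit D₀ = C_s − DO₀ = 11.2 − 8.189 = 3.011 mg/L.
t_c = (1/0.1840) ln[(0.573/0.389)(1 − 3.011×0.1840/(0.389×7.550))] = 5.435 × ln(1.195) = 0.9687 d.
D_c = (0.389/0.573) × 7.550 × e^(−0.389×0.9687) = 0.6789 × 7.550 × 0.6860 = 3.516 mg/L.
Minimum DO = 11.2 − 3.516 = 7.684 mg/L.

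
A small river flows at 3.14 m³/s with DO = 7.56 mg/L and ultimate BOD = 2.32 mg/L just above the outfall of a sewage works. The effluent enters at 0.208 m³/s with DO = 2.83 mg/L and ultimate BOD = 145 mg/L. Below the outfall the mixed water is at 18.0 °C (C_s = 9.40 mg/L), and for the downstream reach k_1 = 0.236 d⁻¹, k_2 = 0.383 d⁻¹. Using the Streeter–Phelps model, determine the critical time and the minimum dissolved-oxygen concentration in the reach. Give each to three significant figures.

Mixed DO = (3.14×7.56 + 0.208×2.83)/(3.14+0.208) = 24.33/3.348 = 7.266 mg/L.
Mixed L₀ = (3.14×2.32 + 0.208×145)/(3.348) = 37.44/3.348 = 11.18 mg/L.
Initial deficit D₀ = C_s − DO₀ = 9.40 − 7.266 = 2.134 mg/L.
t_c = (1/0.1470) ln[(0.383/0.236)(1 − 2.134×0.1470/(0.236×11.18))] = 6.803 × ln(1.430) = 2.433 d.
D_c = (0.236/0.383) × 11.18 × e^(−0.236×2.433) = 0.6162 × 11.18 × 0.5631 = 3.881 mg/L.
Minimum DO = 9.40 − 3.881 = 5.519 mg/L.

t_c ≈ 2.43 d; minimum DO ≈ 5.52 mg/L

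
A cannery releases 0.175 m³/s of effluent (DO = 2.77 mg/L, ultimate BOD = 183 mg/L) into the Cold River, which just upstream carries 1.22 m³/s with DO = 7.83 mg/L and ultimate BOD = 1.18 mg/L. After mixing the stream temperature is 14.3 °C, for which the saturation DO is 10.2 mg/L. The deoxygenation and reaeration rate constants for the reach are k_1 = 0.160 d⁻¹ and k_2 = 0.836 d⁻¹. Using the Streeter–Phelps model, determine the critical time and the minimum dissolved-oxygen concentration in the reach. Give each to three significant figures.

t_c ≈ 1.33 d; minimum DO ≈ 6.49 mg/L

Mixed DO = (1.22×7.83 + 0.175×2.77)/(1.22+0.175) = 10.04/1.395 = 7.195 mg/L.
Mixed L₀ = (1.22×1.18 + 0.175×183)/(1.395) = 33.46/1.395 = 23.99 mg/L.
Initial deficit D₀ = C_s − DO₀ = 10.2 − 7.195 = 3.005 mg/L.
t_c = (1/0.6760) ln[(0.836/0.160)(1 − 3.005×0.6760/(0.160×23.99))] = 1.479 × ln(2.460) = 1.332 d.
D_c = (0.160/0.836) × 23.99 × e^(−0.160×1.332) = 0.1914 × 23.99 × 0.8081 = 3.710 mg/L.
Minimum DO = 10.2 − 3.710 = 6.490 mg/L.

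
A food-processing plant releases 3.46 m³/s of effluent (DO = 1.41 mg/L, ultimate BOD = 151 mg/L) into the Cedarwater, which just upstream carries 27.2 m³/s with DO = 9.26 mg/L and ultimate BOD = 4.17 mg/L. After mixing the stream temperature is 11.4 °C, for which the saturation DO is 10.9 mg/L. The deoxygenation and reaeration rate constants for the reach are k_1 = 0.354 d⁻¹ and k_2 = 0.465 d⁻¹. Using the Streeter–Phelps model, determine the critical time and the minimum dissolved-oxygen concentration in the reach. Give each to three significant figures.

Mixed DO = (27.2×9.26 + 3.46×1.41)/(27.2+3.46) = 256.8/30.66 = 8.374 mg/L.
Mixed L₀ = (27.2×4.17 + 3.46×151)/(30.66) = 635.9/30.66 = 20.74 mg/L.
Initial deficit D₀ = C_s − DO₀ = 10.9 − 8.374 = 2.526 mg/L.
t_c = (1/0.1110) ln[(0.465/0.354)(1 − 2.526×0.1110/(0.354×20.74))] = 9.009 × ln(1.263) = 2.106 d.
D_c = (0.354/0.465) × 20.74 × e^(−0.354×2.106) = 0.7613 × 20.74 × 0.4744 = 7.491 mg/L.
Minimum DO = 10.9 − 7.491 = 3.409 mg/L.

t_c ≈ 2.11 d; minimum DO ≈ 3.41 mg/L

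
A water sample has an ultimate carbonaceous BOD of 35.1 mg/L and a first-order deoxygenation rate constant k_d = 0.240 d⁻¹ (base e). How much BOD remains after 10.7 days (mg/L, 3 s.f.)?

L_t = L₀ e^(−k_d t) = 35.1 × e^(−0.240×10.7) = 35.1 × 0.07669 = 2.692 mg/L.

L ≈ 2.69 mg/L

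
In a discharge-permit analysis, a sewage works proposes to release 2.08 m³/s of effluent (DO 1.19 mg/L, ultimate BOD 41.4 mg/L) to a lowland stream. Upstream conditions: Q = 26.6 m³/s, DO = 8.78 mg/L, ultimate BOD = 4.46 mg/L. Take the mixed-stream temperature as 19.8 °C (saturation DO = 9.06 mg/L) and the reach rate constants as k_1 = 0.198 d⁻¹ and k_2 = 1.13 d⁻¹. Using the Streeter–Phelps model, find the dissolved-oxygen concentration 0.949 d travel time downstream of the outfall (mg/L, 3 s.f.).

Mixed DO = (26.6×8.78 + 2.08×1.19)/(26.6+2.08) = 236.0/28.68 = 8.230 mg/L.
Mixed L₀ = (26.6×4.46 + 2.08×41.4)/(28.68) = 204.7/28.68 = 7.139 mg/L.
Initial deficit D₀ = C_s − DO₀ = 9.06 − 8.230 = 0.8305 mg/L.
D(0.949) = [0.198×7.139/(1.13−0.198)](e^(−0.198×0.949) − e^(−1.13×0.949)) + 0.8305 e^(−1.13×0.949)
= 1.517 × (0.8287 − 0.3422) + 0.8305 × 0.3422 = 1.022 mg/L.
DO = 9.06 − 1.022 = 8.038 mg/L.

DO ≈ 8.04 mg/L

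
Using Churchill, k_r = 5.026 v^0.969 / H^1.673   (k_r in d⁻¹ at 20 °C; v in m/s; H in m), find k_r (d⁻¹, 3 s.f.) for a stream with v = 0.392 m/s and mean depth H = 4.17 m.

k_r = 5.026 × 0.392^0.969 / 4.17^1.673 = 5.026 × 0.4035 / 10.90 = 0.1860 d⁻¹.

k_r ≈ 0.186 d⁻¹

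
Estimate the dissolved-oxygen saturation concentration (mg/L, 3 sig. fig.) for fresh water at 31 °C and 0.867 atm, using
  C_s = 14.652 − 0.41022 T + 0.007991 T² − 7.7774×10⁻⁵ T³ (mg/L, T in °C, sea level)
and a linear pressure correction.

At sea level: C_s = 14.652 − 0.41022×31 + 0.007991×31² − 7.7774×10⁻⁵×31³ = 7.298 mg/L.
Pressure correction: C_s' = 7.298 × 0.867 = 6.327 mg/L.

C_s ≈ 6.33 mg/L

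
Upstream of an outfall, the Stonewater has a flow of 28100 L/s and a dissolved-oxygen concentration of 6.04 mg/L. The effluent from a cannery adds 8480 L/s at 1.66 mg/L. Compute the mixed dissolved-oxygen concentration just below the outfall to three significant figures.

Flow-weighted mixing: C = (Q_r C_r + Q_w C_w)/(Q_r + Q_w)
= (28100×6.04 + 8480×1.66)/(28100 + 8480) = 183800/36580 = 5.025 mg/L.

5.02 mg/L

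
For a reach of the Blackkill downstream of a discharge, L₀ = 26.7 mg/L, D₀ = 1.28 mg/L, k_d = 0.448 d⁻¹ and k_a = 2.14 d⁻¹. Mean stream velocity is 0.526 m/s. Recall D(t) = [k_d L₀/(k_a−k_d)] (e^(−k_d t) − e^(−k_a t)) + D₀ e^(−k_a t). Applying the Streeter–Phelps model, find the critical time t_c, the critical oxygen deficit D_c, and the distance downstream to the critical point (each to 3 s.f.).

With k_a/k_d = 4.777 and 1 − D₀(k_a−k_d)/(k_d L₀) = 0.8189,
t_c = ln(4.777 × 0.8189) / (2.14 − 0.448) = ln(3.912) / 1.692 = 1.364/1.692 = 0.8062 d.
D_c = (k_d/k_a) L₀ e^(−k_d t_c) = (0.448/2.14) × 26.7 × e^(−0.448×0.8062) = 0.2093 × 26.7 × 0.6969 = 3.895 mg/L.
x_c = v t_c = 0.526 m/s × 0.8062 d × 86400 s/d = 36640 m ≈ 36.6 km.

t_c ≈ 0.806 d; D_c ≈ 3.90 mg/L; x_c ≈ 36.6 km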